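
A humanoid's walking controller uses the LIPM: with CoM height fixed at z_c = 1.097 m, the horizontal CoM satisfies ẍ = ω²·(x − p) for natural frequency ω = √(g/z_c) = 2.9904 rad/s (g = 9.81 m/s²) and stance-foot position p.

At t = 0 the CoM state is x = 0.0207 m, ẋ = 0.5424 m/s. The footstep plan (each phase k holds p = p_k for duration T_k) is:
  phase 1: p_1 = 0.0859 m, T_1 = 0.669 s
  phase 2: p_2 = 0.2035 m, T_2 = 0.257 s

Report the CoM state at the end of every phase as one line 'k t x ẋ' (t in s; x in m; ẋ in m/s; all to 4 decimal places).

1 0.6690 0.4987 1.3342
2 0.9260 0.9679 2.4952

phase 1: p=0.0859, T=0.669, ωT=2.000578, cosh=3.764291, sinh=3.629034; start (x,ẋ)=(0.020700, 0.542400) → end (x,ẋ)=(0.498704, 1.334184)
phase 2: p=0.2035, T=0.257, ωT=0.768533, cosh=1.310146, sinh=0.846453; start (x,ẋ)=(0.498704, 1.334184) → end (x,ẋ)=(0.967910, 2.495207)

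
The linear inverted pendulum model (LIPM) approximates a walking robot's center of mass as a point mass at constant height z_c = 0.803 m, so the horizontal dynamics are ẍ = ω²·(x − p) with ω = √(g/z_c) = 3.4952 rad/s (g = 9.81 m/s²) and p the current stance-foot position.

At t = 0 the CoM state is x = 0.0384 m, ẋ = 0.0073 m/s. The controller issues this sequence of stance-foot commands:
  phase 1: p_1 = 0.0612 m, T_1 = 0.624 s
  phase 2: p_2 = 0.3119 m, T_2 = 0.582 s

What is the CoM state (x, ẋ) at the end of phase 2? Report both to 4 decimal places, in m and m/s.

x = -1.3643, ẋ = -5.7428

phase 1: p=0.0612, T=0.624, ωT=2.181005, cosh=4.484064, sinh=4.371136; start (x,ẋ)=(0.038400, 0.007300) → end (x,ẋ)=(-0.031907, -0.315605)
phase 2: p=0.3119, T=0.582, ωT=2.034206, cosh=3.888483, sinh=3.757699; start (x,ẋ)=(-0.031907, -0.315605) → end (x,ẋ)=(-1.364296, -5.742755)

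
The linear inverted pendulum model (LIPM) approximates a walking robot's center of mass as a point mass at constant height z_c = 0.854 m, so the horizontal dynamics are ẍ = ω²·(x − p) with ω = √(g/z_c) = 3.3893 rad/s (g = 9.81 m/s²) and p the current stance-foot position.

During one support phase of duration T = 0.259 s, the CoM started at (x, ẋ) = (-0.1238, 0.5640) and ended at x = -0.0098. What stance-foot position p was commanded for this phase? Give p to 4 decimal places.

ωT = 3.3893·0.259 = 0.877829; cosh(ωT) = 1.410678, sinh(ωT) = 0.994993
x(T) = p + (x₀−p)·cosh(ωT) + (ẋ₀/ω)·sinh(ωT) ⇒ p·(1 − cosh) = x(T) − x₀·cosh − (ẋ₀/ω)·sinh
numerator   = -0.0098 − (-0.1238)·1.410678 − (0.5640/3.3893)·0.994993 = -0.000731
denominator = 1 − 1.410678 = -0.410678
p = -0.000731 / -0.410678 = 0.0018

p = 0.0018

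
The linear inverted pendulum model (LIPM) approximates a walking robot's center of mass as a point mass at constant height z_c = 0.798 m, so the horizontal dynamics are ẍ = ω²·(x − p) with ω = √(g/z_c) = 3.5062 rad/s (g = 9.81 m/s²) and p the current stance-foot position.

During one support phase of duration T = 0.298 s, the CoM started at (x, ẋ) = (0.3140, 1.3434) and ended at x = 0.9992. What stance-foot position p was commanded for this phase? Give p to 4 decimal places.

ωT = 3.5062·0.298 = 1.044848; cosh(ωT) = 1.597355, sinh(ωT) = 1.245610
x(T) = p + (x₀−p)·cosh(ωT) + (ẋ₀/ω)·sinh(ωT) ⇒ p·(1 − cosh) = x(T) − x₀·cosh − (ẋ₀/ω)·sinh
numerator   = 0.9992 − (0.3140)·1.597355 − (1.3434/3.5062)·1.245610 = 0.020375
denominator = 1 − 1.597355 = -0.597355
p = 0.020375 / -0.597355 = -0.0341

p = -0.0341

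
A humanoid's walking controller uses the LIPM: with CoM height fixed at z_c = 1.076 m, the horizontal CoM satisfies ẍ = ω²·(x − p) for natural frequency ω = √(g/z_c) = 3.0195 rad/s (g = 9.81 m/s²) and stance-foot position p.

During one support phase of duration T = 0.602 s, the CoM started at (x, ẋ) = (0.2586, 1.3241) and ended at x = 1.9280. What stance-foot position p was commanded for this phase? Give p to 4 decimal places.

ωT = 3.0195·0.602 = 1.817739; cosh(ωT) = 3.160156, sinh(ωT) = 2.997764
x(T) = p + (x₀−p)·cosh(ωT) + (ẋ₀/ω)·sinh(ωT) ⇒ p·(1 − cosh) = x(T) − x₀·cosh − (ẋ₀/ω)·sinh
numerator   = 1.9280 − (0.2586)·3.160156 − (1.3241/3.0195)·2.997764 = -0.203785
denominator = 1 − 3.160156 = -2.160156
p = -0.203785 / -2.160156 = 0.0943

p = 0.0943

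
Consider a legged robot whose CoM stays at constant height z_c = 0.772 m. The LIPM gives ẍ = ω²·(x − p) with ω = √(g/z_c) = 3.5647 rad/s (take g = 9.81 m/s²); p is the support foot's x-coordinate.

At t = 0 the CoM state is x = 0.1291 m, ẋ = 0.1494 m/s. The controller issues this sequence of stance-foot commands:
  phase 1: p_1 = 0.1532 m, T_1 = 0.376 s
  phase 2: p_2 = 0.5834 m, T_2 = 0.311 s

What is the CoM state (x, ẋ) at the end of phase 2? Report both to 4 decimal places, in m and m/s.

x = -0.0391, ẋ = -1.6927

phase 1: p=0.1532, T=0.376, ωT=1.340327, cosh=2.041027, sinh=1.779267; start (x,ẋ)=(0.129100, 0.149400) → end (x,ẋ)=(0.178582, 0.152074)
phase 2: p=0.5834, T=0.311, ωT=1.108622, cosh=1.680096, sinh=1.350083; start (x,ẋ)=(0.178582, 0.152074) → end (x,ẋ)=(-0.039137, -1.692744)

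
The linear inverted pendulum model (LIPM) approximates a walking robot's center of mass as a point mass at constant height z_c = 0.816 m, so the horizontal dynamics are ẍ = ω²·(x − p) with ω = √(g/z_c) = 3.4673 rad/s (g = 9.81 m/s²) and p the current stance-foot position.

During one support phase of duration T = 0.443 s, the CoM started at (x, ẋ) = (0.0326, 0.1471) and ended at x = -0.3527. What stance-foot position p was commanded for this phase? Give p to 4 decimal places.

p = 0.3676

ωT = 3.4673·0.443 = 1.536014; cosh(ωT) = 2.430636, sinh(ωT) = 2.215398
x(T) = p + (x₀−p)·cosh(ωT) + (ẋ₀/ω)·sinh(ωT) ⇒ p·(1 − cosh) = x(T) − x₀·cosh − (ẋ₀/ω)·sinh
numerator   = -0.3527 − (0.0326)·2.430636 − (0.1471/3.4673)·2.215398 = -0.525927
denominator = 1 − 2.430636 = -1.430636
p = -0.525927 / -1.430636 = 0.3676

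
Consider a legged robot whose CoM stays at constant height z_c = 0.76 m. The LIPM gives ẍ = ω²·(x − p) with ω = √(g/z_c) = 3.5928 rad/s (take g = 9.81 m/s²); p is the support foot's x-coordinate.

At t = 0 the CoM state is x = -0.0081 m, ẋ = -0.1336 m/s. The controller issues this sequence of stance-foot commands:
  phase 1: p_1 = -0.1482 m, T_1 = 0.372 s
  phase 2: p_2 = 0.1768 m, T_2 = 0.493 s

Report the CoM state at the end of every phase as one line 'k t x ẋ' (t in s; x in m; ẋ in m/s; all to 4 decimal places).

1 0.3720 0.0709 0.6199
2 0.8650 0.3491 0.7891

phase 1: p=-0.1482, T=0.372, ωT=1.336522, cosh=2.034270, sinh=1.771512; start (x,ẋ)=(-0.008100, -0.133600) → end (x,ẋ)=(0.070927, 0.619914)
phase 2: p=0.1768, T=0.493, ωT=1.771250, cosh=3.024160, sinh=2.854039; start (x,ẋ)=(0.070927, 0.619914) → end (x,ẋ)=(0.349068, 0.789096)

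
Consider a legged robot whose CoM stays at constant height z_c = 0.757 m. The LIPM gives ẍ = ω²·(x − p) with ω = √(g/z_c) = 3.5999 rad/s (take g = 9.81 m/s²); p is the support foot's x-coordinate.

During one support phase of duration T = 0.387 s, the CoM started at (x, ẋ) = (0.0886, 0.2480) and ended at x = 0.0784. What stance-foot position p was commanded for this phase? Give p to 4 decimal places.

ωT = 3.5999·0.387 = 1.393161; cosh(ωT) = 2.137926, sinh(ωT) = 1.889637
x(T) = p + (x₀−p)·cosh(ωT) + (ẋ₀/ω)·sinh(ωT) ⇒ p·(1 − cosh) = x(T) − x₀·cosh − (ẋ₀/ω)·sinh
numerator   = 0.0784 − (0.0886)·2.137926 − (0.2480/3.5999)·1.889637 = -0.241199
denominator = 1 − 2.137926 = -1.137926
p = -0.241199 / -1.137926 = 0.2120

p = 0.2120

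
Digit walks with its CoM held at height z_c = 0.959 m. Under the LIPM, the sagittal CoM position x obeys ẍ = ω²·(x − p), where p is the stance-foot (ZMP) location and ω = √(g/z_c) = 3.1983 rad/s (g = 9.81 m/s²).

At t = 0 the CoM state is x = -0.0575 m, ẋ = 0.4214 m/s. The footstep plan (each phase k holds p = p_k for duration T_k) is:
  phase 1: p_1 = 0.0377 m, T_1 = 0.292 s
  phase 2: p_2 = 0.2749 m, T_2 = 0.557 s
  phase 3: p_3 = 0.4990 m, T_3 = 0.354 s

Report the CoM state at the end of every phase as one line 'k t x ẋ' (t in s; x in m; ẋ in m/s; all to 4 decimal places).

1 0.2920 0.0396 0.2914
2 0.8490 -0.1807 -1.2813
3 1.2030 -1.2218 -5.2160

phase 1: p=0.0377, T=0.292, ωT=0.933904, cosh=1.468719, sinh=1.075703; start (x,ẋ)=(-0.057500, 0.421400) → end (x,ẋ)=(0.039610, 0.291390)
phase 2: p=0.2749, T=0.557, ωT=1.781453, cosh=3.053436, sinh=2.885043; start (x,ẋ)=(0.039610, 0.291390) → end (x,ẋ)=(-0.180693, -1.281335)
phase 3: p=0.4990, T=0.354, ωT=1.132198, cosh=1.712396, sinh=1.390072; start (x,ẋ)=(-0.180693, -1.281335) → end (x,ẋ)=(-1.221810, -5.215982)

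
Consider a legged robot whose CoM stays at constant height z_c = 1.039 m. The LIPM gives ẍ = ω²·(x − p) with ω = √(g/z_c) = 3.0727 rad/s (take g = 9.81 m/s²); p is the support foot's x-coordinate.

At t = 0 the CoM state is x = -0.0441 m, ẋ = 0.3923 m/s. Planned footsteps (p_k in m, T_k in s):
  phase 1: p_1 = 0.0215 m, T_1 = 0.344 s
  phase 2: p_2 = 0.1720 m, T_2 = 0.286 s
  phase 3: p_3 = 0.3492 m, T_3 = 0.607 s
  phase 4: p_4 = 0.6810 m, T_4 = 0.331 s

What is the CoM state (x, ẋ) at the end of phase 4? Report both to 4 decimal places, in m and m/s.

phase 1: p=0.0215, T=0.344, ωT=1.057009, cosh=1.612622, sinh=1.265128; start (x,ẋ)=(-0.044100, 0.392300) → end (x,ẋ)=(0.077234, 0.377621)
phase 2: p=0.1720, T=0.286, ωT=0.878792, cosh=1.411637, sinh=0.996353; start (x,ẋ)=(0.077234, 0.377621) → end (x,ẋ)=(0.160673, 0.242939)
phase 3: p=0.3492, T=0.607, ωT=1.865129, cosh=3.305822, sinh=3.150946; start (x,ẋ)=(0.160673, 0.242939) → end (x,ẋ)=(-0.024913, -1.022192)
phase 4: p=0.6810, T=0.331, ωT=1.017064, cosh=1.563360, sinh=1.201704; start (x,ẋ)=(-0.024913, -1.022192) → end (x,ẋ)=(-0.822365, -4.204620)

x = -0.8224, ẋ = -4.2046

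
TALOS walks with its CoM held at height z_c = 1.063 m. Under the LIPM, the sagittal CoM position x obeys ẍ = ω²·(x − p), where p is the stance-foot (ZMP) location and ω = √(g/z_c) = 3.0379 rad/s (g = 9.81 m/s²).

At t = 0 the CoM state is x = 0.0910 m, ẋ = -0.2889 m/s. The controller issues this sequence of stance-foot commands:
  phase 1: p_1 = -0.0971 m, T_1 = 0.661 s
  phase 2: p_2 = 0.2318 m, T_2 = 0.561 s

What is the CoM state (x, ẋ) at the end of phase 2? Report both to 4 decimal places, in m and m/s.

phase 1: p=-0.0971, T=0.661, ωT=2.008052, cosh=3.791521, sinh=3.657271; start (x,ẋ)=(0.091000, -0.288900) → end (x,ẋ)=(0.268284, 0.994500)
phase 2: p=0.2318, T=0.561, ωT=1.704262, cosh=2.839617, sinh=2.657710; start (x,ẋ)=(0.268284, 0.994500) → end (x,ẋ)=(1.205440, 3.118565)

x = 1.2054, ẋ = 3.1186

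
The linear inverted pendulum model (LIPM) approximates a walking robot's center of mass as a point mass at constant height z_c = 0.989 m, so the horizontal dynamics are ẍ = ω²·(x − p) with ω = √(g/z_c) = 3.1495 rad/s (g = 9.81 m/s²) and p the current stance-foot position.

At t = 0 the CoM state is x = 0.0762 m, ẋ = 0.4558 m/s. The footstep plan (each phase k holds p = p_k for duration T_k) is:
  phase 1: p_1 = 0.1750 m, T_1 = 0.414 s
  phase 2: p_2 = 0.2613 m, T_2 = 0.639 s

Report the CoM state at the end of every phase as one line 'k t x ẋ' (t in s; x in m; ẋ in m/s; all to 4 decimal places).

1 0.4140 0.2265 0.3705
2 1.0530 0.5611 1.0083

phase 1: p=0.1750, T=0.414, ωT=1.303893, cosh=1.977541, sinh=1.706068; start (x,ẋ)=(0.076200, 0.455800) → end (x,ẋ)=(0.226523, 0.370485)
phase 2: p=0.2613, T=0.639, ωT=2.012530, cosh=3.807939, sinh=3.674289; start (x,ẋ)=(0.226523, 0.370485) → end (x,ẋ)=(0.561091, 1.008344)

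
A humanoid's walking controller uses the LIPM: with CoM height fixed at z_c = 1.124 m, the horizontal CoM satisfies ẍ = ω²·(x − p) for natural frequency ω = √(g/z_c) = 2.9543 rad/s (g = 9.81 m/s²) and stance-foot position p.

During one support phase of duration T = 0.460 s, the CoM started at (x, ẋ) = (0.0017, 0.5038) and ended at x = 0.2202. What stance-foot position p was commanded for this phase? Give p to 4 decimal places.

p = 0.0868

ωT = 2.9543·0.460 = 1.358978; cosh(ωT) = 2.074568, sinh(ωT) = 1.817645
x(T) = p + (x₀−p)·cosh(ωT) + (ẋ₀/ω)·sinh(ωT) ⇒ p·(1 − cosh) = x(T) − x₀·cosh − (ẋ₀/ω)·sinh
numerator   = 0.2202 − (0.0017)·2.074568 − (0.5038/2.9543)·1.817645 = -0.093292
denominator = 1 − 2.074568 = -1.074568
p = -0.093292 / -1.074568 = 0.0868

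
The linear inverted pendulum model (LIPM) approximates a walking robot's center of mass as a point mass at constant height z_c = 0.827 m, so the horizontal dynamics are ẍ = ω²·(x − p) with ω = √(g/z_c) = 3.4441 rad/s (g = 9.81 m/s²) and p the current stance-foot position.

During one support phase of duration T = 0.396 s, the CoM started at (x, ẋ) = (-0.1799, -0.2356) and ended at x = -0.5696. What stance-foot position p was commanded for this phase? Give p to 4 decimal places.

p = 0.0644

ωT = 3.4441·0.396 = 1.363864; cosh(ωT) = 2.083473, sinh(ωT) = 1.827802
x(T) = p + (x₀−p)·cosh(ωT) + (ẋ₀/ω)·sinh(ωT) ⇒ p·(1 − cosh) = x(T) − x₀·cosh − (ẋ₀/ω)·sinh
numerator   = -0.5696 − (-0.1799)·2.083473 − (-0.2356/3.4441)·1.827802 = -0.069749
denominator = 1 − 2.083473 = -1.083473
p = -0.069749 / -1.083473 = 0.0644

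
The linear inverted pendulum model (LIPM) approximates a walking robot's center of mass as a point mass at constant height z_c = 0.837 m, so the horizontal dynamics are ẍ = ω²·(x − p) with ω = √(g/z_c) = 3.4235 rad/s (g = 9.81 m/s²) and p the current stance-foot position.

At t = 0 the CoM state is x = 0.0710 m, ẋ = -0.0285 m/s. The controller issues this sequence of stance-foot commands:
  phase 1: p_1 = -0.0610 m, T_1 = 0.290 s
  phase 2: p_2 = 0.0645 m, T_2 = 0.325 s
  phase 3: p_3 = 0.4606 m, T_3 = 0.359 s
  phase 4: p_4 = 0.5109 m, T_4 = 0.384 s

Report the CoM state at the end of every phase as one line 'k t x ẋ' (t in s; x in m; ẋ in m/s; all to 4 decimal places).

1 0.2900 0.1319 0.4823
2 0.6150 0.3692 1.1260
3 0.9740 0.8051 1.6003
4 1.3580 1.9056 4.9340

phase 1: p=-0.0610, T=0.290, ωT=0.992815, cosh=1.534677, sinh=1.164144; start (x,ẋ)=(0.071000, -0.028500) → end (x,ẋ)=(0.131886, 0.482341)
phase 2: p=0.0645, T=0.325, ωT=1.112638, cosh=1.685531, sinh=1.356841; start (x,ẋ)=(0.131886, 0.482341) → end (x,ẋ)=(0.369248, 1.126019)
phase 3: p=0.4606, T=0.359, ωT=1.229037, cosh=1.855255, sinh=1.562680; start (x,ẋ)=(0.369248, 1.126019) → end (x,ẋ)=(0.805098, 1.600333)
phase 4: p=0.5109, T=0.384, ωT=1.314624, cosh=1.995963, sinh=1.727388; start (x,ẋ)=(0.805098, 1.600333) → end (x,ẋ)=(1.905585, 4.934008)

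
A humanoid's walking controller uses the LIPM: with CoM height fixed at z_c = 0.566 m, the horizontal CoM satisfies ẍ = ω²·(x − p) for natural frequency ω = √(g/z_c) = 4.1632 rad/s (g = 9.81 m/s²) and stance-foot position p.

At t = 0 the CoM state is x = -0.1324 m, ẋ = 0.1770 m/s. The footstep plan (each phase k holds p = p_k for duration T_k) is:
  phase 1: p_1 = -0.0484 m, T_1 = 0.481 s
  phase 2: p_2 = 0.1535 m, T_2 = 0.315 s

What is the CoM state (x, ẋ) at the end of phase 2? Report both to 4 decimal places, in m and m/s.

x = -0.8209, ẋ = -3.8111

phase 1: p=-0.0484, T=0.481, ωT=2.002499, cosh=3.771272, sinh=3.636274; start (x,ẋ)=(-0.132400, 0.177000) → end (x,ẋ)=(-0.210589, -0.604122)
phase 2: p=0.1535, T=0.315, ωT=1.311408, cosh=1.990418, sinh=1.720978; start (x,ẋ)=(-0.210589, -0.604122) → end (x,ẋ)=(-0.820921, -3.811073)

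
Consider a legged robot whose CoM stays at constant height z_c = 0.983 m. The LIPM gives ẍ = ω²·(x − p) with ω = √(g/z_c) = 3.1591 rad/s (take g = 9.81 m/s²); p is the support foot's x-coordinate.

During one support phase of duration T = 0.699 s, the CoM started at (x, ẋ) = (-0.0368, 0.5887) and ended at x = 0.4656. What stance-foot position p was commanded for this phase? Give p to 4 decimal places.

p = 0.0562

ωT = 3.1591·0.699 = 2.208211; cosh(ωT) = 4.604660, sinh(ωT) = 4.494762
x(T) = p + (x₀−p)·cosh(ωT) + (ẋ₀/ω)·sinh(ωT) ⇒ p·(1 − cosh) = x(T) − x₀·cosh − (ẋ₀/ω)·sinh
numerator   = 0.4656 − (-0.0368)·4.604660 − (0.5887/3.1591)·4.494762 = -0.202550
denominator = 1 − 4.604660 = -3.604660
p = -0.202550 / -3.604660 = 0.0562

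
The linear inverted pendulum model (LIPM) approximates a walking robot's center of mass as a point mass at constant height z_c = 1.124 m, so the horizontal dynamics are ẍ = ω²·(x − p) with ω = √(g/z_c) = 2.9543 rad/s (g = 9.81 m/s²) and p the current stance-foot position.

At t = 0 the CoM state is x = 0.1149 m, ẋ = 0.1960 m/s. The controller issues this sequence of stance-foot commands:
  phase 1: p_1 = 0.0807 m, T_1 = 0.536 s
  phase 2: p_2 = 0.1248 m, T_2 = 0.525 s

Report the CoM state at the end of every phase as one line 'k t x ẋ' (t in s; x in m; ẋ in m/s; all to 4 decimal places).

phase 1: p=0.0807, T=0.536, ωT=1.583505, cosh=2.538628, sinh=2.333373; start (x,ẋ)=(0.114900, 0.196000) → end (x,ẋ)=(0.322326, 0.733328)
phase 2: p=0.1248, T=0.525, ωT=1.551008, cosh=2.464127, sinh=2.252093; start (x,ẋ)=(0.322326, 0.733328) → end (x,ẋ)=(1.170553, 3.121227)

1 0.5360 0.3223 0.7333
2 1.0610 1.1706 3.1212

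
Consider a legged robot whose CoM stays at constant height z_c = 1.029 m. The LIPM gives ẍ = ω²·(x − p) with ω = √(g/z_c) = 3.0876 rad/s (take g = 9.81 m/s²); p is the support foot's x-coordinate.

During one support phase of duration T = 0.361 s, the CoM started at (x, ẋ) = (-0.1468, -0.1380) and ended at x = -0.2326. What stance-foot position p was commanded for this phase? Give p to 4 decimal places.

ωT = 3.0876·0.361 = 1.114624; cosh(ωT) = 1.688230, sinh(ωT) = 1.360191
x(T) = p + (x₀−p)·cosh(ωT) + (ẋ₀/ω)·sinh(ωT) ⇒ p·(1 − cosh) = x(T) − x₀·cosh − (ẋ₀/ω)·sinh
numerator   = -0.2326 − (-0.1468)·1.688230 − (-0.1380/3.0876)·1.360191 = 0.076026
denominator = 1 − 1.688230 = -0.688230
p = 0.076026 / -0.688230 = -0.1105

p = -0.1105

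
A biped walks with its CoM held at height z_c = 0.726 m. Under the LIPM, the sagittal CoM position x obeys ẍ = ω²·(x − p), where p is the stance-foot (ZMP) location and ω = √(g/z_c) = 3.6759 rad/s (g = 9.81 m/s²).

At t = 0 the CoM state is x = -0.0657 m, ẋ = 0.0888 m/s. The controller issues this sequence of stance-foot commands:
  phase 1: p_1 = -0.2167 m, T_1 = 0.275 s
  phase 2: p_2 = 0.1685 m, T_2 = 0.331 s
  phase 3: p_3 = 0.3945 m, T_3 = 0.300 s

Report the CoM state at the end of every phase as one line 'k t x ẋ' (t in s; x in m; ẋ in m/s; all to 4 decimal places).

1 0.2750 0.0470 0.7998
2 0.6060 0.2806 0.7811
3 0.9060 0.4888 0.7448

phase 1: p=-0.2167, T=0.275, ωT=1.010873, cosh=1.555949, sinh=1.192048; start (x,ẋ)=(-0.065700, 0.088800) → end (x,ẋ)=(0.047045, 0.799828)
phase 2: p=0.1685, T=0.331, ωT=1.216723, cosh=1.836153, sinh=1.539953; start (x,ẋ)=(0.047045, 0.799828) → end (x,ẋ)=(0.280564, 0.781084)
phase 3: p=0.3945, T=0.300, ωT=1.102770, cosh=1.672225, sinh=1.340274; start (x,ẋ)=(0.280564, 0.781084) → end (x,ẋ)=(0.488765, 0.744817)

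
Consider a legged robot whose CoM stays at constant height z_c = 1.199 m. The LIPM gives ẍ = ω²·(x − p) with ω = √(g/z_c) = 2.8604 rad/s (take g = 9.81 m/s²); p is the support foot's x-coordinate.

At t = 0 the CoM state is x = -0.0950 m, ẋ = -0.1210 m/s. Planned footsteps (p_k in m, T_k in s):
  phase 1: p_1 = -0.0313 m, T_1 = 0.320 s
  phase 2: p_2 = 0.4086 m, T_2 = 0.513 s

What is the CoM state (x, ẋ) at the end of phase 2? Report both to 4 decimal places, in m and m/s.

x = -1.1714, ẋ = -4.2238

phase 1: p=-0.0313, T=0.320, ωT=0.915328, cosh=1.448990, sinh=1.048605; start (x,ẋ)=(-0.095000, -0.121000) → end (x,ẋ)=(-0.167958, -0.366391)
phase 2: p=0.4086, T=0.513, ωT=1.467385, cosh=2.284203, sinh=2.053675; start (x,ẋ)=(-0.167958, -0.366391) → end (x,ẋ)=(-1.171434, -4.223808)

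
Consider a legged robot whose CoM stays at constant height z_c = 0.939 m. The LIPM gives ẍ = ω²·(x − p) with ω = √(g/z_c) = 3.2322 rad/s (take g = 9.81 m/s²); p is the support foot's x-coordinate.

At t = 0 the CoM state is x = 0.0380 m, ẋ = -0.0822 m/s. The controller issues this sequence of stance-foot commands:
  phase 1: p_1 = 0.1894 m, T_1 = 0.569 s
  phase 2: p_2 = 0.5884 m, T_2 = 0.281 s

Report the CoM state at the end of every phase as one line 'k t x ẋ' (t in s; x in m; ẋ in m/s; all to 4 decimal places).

phase 1: p=0.1894, T=0.569, ωT=1.839122, cosh=3.224984, sinh=3.066027; start (x,ẋ)=(0.038000, -0.082200) → end (x,ẋ)=(-0.376837, -1.765470)
phase 2: p=0.5884, T=0.281, ωT=0.908248, cosh=1.441602, sinh=1.038372; start (x,ẋ)=(-0.376837, -1.765470) → end (x,ẋ)=(-1.370259, -5.784657)

1 0.5690 -0.3768 -1.7655
2 0.8500 -1.3703 -5.7847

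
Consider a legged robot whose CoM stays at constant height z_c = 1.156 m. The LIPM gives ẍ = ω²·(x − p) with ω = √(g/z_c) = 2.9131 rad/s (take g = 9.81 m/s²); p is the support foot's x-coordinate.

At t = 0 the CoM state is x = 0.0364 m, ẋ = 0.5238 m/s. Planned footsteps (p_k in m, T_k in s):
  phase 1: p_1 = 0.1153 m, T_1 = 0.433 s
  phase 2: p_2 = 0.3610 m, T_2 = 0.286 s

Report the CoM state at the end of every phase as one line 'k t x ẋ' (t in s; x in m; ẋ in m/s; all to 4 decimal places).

1 0.4330 0.2568 0.6256
2 0.7190 0.4188 0.5723

phase 1: p=0.1153, T=0.433, ωT=1.261372, cosh=1.906764, sinh=1.623499; start (x,ẋ)=(0.036400, 0.523800) → end (x,ẋ)=(0.256775, 0.625612)
phase 2: p=0.3610, T=0.286, ωT=0.833147, cosh=1.367613, sinh=0.932933; start (x,ẋ)=(0.256775, 0.625612) → end (x,ẋ)=(0.418816, 0.572340)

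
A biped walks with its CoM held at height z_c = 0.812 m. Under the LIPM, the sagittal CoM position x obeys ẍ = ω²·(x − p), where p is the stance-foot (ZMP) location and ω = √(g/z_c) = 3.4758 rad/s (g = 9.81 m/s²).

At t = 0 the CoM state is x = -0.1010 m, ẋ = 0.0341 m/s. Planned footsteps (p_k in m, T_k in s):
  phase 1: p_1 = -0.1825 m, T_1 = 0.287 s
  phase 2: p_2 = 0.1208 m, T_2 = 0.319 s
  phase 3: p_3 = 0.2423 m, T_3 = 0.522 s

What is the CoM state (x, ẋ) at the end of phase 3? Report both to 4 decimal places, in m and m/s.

phase 1: p=-0.1825, T=0.287, ωT=0.997555, cosh=1.540211, sinh=1.171431; start (x,ẋ)=(-0.101000, 0.034100) → end (x,ẋ)=(-0.045480, 0.384362)
phase 2: p=0.1208, T=0.319, ωT=1.108780, cosh=1.680310, sinh=1.350349; start (x,ẋ)=(-0.045480, 0.384362) → end (x,ẋ)=(-0.009278, -0.134597)
phase 3: p=0.2423, T=0.522, ωT=1.814368, cosh=3.150067, sinh=2.987126; start (x,ẋ)=(-0.009278, -0.134597) → end (x,ẋ)=(-0.665860, -3.036034)

x = -0.6659, ẋ = -3.0360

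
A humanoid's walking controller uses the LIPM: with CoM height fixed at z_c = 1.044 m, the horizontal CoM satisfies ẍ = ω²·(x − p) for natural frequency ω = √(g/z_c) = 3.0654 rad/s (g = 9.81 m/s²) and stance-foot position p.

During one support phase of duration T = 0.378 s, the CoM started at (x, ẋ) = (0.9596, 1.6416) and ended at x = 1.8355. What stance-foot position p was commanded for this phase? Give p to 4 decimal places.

ωT = 3.0654·0.378 = 1.158721; cosh(ωT) = 1.749872, sinh(ωT) = 1.435985
x(T) = p + (x₀−p)·cosh(ωT) + (ẋ₀/ω)·sinh(ωT) ⇒ p·(1 − cosh) = x(T) − x₀·cosh − (ẋ₀/ω)·sinh
numerator   = 1.8355 − (0.9596)·1.749872 − (1.6416/3.0654)·1.435985 = -0.612684
denominator = 1 − 1.749872 = -0.749872
p = -0.612684 / -0.749872 = 0.8171

p = 0.8171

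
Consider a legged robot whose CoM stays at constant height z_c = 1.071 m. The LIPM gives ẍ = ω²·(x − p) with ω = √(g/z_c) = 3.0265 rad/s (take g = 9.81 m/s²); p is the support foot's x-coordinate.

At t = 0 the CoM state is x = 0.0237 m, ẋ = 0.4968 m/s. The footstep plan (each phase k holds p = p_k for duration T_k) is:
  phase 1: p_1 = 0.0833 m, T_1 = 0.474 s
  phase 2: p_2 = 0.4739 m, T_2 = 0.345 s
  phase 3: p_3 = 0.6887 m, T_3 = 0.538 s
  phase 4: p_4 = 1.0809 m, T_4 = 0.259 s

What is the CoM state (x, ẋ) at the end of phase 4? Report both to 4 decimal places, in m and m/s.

x = 0.1122, ẋ = -2.2892

phase 1: p=0.0833, T=0.474, ωT=1.434561, cosh=2.218011, sinh=1.979791; start (x,ẋ)=(0.023700, 0.496800) → end (x,ẋ)=(0.276089, 0.744794)
phase 2: p=0.4739, T=0.345, ωT=1.044142, cosh=1.596477, sinh=1.244484; start (x,ẋ)=(0.276089, 0.744794) → end (x,ẋ)=(0.464356, 0.444007)
phase 3: p=0.6887, T=0.538, ωT=1.628257, cosh=2.645629, sinh=2.449358; start (x,ẋ)=(0.464356, 0.444007) → end (x,ẋ)=(0.454505, -0.488382)
phase 4: p=1.0809, T=0.259, ωT=0.783864, cosh=1.323278, sinh=0.866639; start (x,ẋ)=(0.454505, -0.488382) → end (x,ẋ)=(0.112157, -2.289226)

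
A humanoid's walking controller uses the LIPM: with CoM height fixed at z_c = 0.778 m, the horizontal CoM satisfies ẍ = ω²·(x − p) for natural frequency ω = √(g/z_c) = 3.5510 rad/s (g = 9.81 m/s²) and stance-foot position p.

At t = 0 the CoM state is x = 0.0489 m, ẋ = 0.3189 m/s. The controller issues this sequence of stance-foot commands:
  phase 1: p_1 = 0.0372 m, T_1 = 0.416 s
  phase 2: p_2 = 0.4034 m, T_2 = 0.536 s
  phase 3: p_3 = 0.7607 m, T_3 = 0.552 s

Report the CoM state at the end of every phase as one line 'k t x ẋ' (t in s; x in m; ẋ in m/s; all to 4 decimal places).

1 0.4160 0.2506 0.8212
2 0.9520 0.6380 1.0362
3 1.5040 1.3318 2.2353

phase 1: p=0.0372, T=0.416, ωT=1.477216, cosh=2.304503, sinh=2.076230; start (x,ẋ)=(0.048900, 0.318900) → end (x,ẋ)=(0.250620, 0.821166)
phase 2: p=0.4034, T=0.536, ωT=1.903336, cosh=3.428653, sinh=3.279583; start (x,ẋ)=(0.250620, 0.821166) → end (x,ẋ)=(0.637972, 1.036249)
phase 3: p=0.7607, T=0.552, ωT=1.960152, cosh=3.620622, sinh=3.479785; start (x,ẋ)=(0.637972, 1.036249) → end (x,ẋ)=(1.331814, 2.235346)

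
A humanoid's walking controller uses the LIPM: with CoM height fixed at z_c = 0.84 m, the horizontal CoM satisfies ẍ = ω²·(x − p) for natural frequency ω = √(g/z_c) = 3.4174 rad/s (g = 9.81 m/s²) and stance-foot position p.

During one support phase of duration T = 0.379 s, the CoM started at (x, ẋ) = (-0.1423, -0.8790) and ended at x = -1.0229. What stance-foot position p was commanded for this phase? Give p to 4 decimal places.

ωT = 3.4174·0.379 = 1.295195; cosh(ωT) = 1.962776, sinh(ωT) = 1.688931
x(T) = p + (x₀−p)·cosh(ωT) + (ẋ₀/ω)·sinh(ωT) ⇒ p·(1 − cosh) = x(T) − x₀·cosh − (ẋ₀/ω)·sinh
numerator   = -1.0229 − (-0.1423)·1.962776 − (-0.8790/3.4174)·1.688931 = -0.309182
denominator = 1 − 1.962776 = -0.962776
p = -0.309182 / -0.962776 = 0.3211

p = 0.3211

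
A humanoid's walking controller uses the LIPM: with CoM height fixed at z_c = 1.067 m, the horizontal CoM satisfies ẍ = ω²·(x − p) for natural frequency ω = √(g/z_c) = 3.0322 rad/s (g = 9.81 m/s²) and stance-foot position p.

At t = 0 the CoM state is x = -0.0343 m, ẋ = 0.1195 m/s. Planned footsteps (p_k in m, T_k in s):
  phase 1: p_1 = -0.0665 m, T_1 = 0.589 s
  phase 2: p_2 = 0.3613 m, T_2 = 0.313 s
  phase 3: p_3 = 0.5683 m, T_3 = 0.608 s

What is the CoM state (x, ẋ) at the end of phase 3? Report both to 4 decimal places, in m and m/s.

x = -0.1203, ẋ = -1.9090

phase 1: p=-0.0665, T=0.589, ωT=1.785966, cosh=3.066487, sinh=2.898852; start (x,ẋ)=(-0.034300, 0.119500) → end (x,ẋ)=(0.146486, 0.649480)
phase 2: p=0.3613, T=0.313, ωT=0.949079, cosh=1.485213, sinh=1.098115; start (x,ẋ)=(0.146486, 0.649480) → end (x,ẋ)=(0.277465, 0.249347)
phase 3: p=0.5683, T=0.608, ωT=1.843578, cosh=3.238678, sinh=3.080427; start (x,ẋ)=(0.277465, 0.249347) → end (x,ẋ)=(-0.120308, -1.908982)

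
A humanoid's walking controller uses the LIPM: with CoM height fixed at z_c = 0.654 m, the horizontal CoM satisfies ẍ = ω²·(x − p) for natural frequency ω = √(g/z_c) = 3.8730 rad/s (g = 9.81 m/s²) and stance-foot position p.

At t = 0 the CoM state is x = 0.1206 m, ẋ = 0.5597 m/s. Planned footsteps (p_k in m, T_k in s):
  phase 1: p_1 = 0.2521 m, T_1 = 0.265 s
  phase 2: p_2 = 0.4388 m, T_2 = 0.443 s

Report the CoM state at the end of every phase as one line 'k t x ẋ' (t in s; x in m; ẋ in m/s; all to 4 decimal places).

1 0.2650 0.2208 0.2618
2 0.7080 -0.0050 -1.5199

phase 1: p=0.2521, T=0.265, ωT=1.026345, cosh=1.574580, sinh=1.216266; start (x,ẋ)=(0.120600, 0.559700) → end (x,ẋ)=(0.220809, 0.261849)
phase 2: p=0.4388, T=0.443, ωT=1.715739, cosh=2.870307, sinh=2.690476; start (x,ẋ)=(0.220809, 0.261849) → end (x,ẋ)=(-0.005000, -1.519923)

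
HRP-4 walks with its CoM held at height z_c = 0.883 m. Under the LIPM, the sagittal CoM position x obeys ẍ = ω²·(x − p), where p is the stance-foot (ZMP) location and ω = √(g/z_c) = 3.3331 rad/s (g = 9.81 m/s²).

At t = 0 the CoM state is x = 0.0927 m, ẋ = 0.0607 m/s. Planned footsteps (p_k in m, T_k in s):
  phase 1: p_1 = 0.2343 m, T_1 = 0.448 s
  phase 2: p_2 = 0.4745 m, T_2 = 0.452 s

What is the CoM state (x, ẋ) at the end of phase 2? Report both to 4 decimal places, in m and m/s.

x = -1.3368, ẋ = -5.8332

phase 1: p=0.2343, T=0.448, ωT=1.493229, cosh=2.338046, sinh=2.113400; start (x,ẋ)=(0.092700, 0.060700) → end (x,ẋ)=(-0.058280, -0.855535)
phase 2: p=0.4745, T=0.452, ωT=1.506561, cosh=2.366431, sinh=2.144760; start (x,ẋ)=(-0.058280, -0.855535) → end (x,ẋ)=(-1.336800, -5.833246)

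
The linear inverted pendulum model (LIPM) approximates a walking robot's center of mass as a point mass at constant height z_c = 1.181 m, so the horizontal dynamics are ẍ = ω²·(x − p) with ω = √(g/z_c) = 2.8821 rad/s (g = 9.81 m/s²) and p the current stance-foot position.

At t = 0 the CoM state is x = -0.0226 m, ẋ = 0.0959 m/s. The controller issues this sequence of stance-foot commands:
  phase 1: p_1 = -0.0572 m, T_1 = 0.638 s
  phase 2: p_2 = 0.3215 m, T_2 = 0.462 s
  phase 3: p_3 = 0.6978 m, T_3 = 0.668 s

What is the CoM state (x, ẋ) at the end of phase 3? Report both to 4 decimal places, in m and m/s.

phase 1: p=-0.0572, T=0.638, ωT=1.838780, cosh=3.223936, sinh=3.064924; start (x,ẋ)=(-0.022600, 0.095900) → end (x,ẋ)=(0.156332, 0.614812)
phase 2: p=0.3215, T=0.462, ωT=1.331530, cosh=2.025453, sinh=1.761380; start (x,ẋ)=(0.156332, 0.614812) → end (x,ẋ)=(0.362698, 0.406799)
phase 3: p=0.6978, T=0.668, ωT=1.925243, cosh=3.501327, sinh=3.355486; start (x,ẋ)=(0.362698, 0.406799) → end (x,ẋ)=(-0.001886, -1.816385)

x = -0.0019, ẋ = -1.8164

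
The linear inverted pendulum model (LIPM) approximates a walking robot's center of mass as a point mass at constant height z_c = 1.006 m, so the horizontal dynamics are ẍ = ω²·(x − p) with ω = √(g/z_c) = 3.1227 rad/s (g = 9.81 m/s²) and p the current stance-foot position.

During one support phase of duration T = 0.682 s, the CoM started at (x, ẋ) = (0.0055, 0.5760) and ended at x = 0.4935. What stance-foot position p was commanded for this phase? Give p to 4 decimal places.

ωT = 3.1227·0.682 = 2.129681; cosh(ωT) = 4.265531, sinh(ωT) = 4.146656
x(T) = p + (x₀−p)·cosh(ωT) + (ẋ₀/ω)·sinh(ωT) ⇒ p·(1 − cosh) = x(T) − x₀·cosh − (ẋ₀/ω)·sinh
numerator   = 0.4935 − (0.0055)·4.265531 − (0.5760/3.1227)·4.146656 = -0.294835
denominator = 1 − 4.265531 = -3.265531
p = -0.294835 / -3.265531 = 0.0903

p = 0.0903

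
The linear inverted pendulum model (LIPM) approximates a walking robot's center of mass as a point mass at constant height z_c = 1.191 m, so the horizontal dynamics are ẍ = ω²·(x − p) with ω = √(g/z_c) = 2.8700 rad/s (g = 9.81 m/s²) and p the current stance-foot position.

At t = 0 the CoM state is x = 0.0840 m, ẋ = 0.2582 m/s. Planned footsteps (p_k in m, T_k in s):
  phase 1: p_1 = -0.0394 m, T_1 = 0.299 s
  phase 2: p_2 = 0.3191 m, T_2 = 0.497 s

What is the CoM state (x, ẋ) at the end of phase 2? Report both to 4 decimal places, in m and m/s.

x = 0.5791, ẋ = 0.9837

phase 1: p=-0.0394, T=0.299, ωT=0.858130, cosh=1.391350, sinh=0.967396; start (x,ẋ)=(0.084000, 0.258200) → end (x,ẋ)=(0.219324, 0.701858)
phase 2: p=0.3191, T=0.497, ωT=1.426390, cosh=2.201908, sinh=1.961733; start (x,ẋ)=(0.219324, 0.701858) → end (x,ẋ)=(0.579145, 0.983672)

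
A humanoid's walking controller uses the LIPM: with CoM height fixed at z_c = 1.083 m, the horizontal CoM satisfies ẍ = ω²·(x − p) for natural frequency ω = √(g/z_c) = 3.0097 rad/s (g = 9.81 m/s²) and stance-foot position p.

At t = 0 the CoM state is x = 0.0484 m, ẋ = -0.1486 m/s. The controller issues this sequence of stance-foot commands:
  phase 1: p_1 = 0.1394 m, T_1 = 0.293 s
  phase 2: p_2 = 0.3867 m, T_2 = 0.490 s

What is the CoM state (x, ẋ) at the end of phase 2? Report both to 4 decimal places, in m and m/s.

phase 1: p=0.1394, T=0.293, ωT=0.881842, cosh=1.414682, sinh=1.000663; start (x,ẋ)=(0.048400, -0.148600) → end (x,ẋ)=(-0.038742, -0.484286)
phase 2: p=0.3867, T=0.490, ωT=1.474753, cosh=2.299396, sinh=2.070561; start (x,ẋ)=(-0.038742, -0.484286) → end (x,ẋ)=(-0.924731, -3.764823)

x = -0.9247, ẋ = -3.7648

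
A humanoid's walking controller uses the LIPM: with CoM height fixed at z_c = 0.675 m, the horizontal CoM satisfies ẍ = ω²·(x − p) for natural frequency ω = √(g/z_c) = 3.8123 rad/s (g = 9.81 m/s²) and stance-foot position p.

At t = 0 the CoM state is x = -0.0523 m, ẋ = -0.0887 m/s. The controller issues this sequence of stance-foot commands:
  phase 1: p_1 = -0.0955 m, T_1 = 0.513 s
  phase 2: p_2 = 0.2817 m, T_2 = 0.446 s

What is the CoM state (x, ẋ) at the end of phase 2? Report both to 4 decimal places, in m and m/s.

phase 1: p=-0.0955, T=0.513, ωT=1.955710, cosh=3.605200, sinh=3.463736; start (x,ẋ)=(-0.052300, -0.088700) → end (x,ẋ)=(-0.020345, 0.250666)
phase 2: p=0.2817, T=0.446, ωT=1.700286, cosh=2.829072, sinh=2.646440; start (x,ẋ)=(-0.020345, 0.250666) → end (x,ẋ)=(-0.398799, -2.338191)

x = -0.3988, ẋ = -2.3382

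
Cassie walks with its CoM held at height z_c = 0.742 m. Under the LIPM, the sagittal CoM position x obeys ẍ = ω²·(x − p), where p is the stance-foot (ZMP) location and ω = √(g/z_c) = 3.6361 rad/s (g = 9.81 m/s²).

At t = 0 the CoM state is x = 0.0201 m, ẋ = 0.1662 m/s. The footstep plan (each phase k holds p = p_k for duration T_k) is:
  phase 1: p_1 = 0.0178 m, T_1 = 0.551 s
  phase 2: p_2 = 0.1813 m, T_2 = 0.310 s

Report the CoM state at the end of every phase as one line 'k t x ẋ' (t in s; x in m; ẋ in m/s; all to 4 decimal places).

1 0.5510 0.1929 0.6578
2 0.8610 0.4510 1.1800

phase 1: p=0.0178, T=0.551, ωT=2.003491, cosh=3.774880, sinh=3.640017; start (x,ẋ)=(0.020100, 0.166200) → end (x,ẋ)=(0.192861, 0.657827)
phase 2: p=0.1813, T=0.310, ωT=1.127191, cosh=1.705457, sinh=1.381516; start (x,ẋ)=(0.192861, 0.657827) → end (x,ẋ)=(0.450955, 1.179971)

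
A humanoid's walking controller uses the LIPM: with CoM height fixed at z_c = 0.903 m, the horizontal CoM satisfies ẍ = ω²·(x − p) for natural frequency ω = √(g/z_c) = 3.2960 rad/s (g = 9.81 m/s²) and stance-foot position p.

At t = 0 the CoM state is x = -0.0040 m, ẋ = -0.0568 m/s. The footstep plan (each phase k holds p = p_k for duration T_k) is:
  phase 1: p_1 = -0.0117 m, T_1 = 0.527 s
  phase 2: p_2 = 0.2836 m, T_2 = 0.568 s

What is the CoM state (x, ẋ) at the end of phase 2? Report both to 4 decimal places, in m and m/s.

phase 1: p=-0.0117, T=0.527, ωT=1.736992, cosh=2.928140, sinh=2.752091; start (x,ẋ)=(-0.004000, -0.056800) → end (x,ẋ)=(-0.036580, -0.096472)
phase 2: p=0.2836, T=0.568, ωT=1.872128, cosh=3.327957, sinh=3.174161; start (x,ẋ)=(-0.036580, -0.096472) → end (x,ẋ)=(-0.874852, -3.670792)

x = -0.8749, ẋ = -3.6708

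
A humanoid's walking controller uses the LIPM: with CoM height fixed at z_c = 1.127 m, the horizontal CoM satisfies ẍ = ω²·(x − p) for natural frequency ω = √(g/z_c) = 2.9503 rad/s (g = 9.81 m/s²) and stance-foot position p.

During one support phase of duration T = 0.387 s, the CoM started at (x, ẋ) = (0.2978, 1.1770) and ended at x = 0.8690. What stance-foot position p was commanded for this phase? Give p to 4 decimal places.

ωT = 2.9503·0.387 = 1.141766; cosh(ωT) = 1.725775, sinh(ωT) = 1.406520
x(T) = p + (x₀−p)·cosh(ωT) + (ẋ₀/ω)·sinh(ωT) ⇒ p·(1 − cosh) = x(T) − x₀·cosh − (ẋ₀/ω)·sinh
numerator   = 0.8690 − (0.2978)·1.725775 − (1.1770/2.9503)·1.406520 = -0.206057
denominator = 1 − 1.725775 = -0.725775
p = -0.206057 / -0.725775 = 0.2839

p = 0.2839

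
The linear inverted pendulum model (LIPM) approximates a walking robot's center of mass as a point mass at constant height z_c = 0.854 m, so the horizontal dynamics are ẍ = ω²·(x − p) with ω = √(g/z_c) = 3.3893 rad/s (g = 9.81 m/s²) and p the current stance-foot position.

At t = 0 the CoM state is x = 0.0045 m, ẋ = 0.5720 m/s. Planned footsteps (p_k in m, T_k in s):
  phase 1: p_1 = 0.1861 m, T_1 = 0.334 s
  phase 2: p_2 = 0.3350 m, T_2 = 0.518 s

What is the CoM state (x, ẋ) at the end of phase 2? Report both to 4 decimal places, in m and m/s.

x = -0.2337, ẋ = -1.7741

phase 1: p=0.1861, T=0.334, ωT=1.132026, cosh=1.712157, sinh=1.389778; start (x,ẋ)=(0.004500, 0.572000) → end (x,ẋ)=(0.109720, 0.123950)
phase 2: p=0.3350, T=0.518, ωT=1.755657, cosh=2.980022, sinh=2.807229; start (x,ẋ)=(0.109720, 0.123950) → end (x,ẋ)=(-0.233676, -1.774061)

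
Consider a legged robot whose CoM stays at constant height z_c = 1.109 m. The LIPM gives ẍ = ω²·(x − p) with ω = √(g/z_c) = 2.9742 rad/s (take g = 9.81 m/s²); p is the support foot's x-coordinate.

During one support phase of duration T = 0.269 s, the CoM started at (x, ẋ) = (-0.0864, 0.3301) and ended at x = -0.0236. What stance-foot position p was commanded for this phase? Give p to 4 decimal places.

p = 0.0196

ωT = 2.9742·0.269 = 0.800060; cosh(ωT) = 1.337488, sinh(ωT) = 0.888186
x(T) = p + (x₀−p)·cosh(ωT) + (ẋ₀/ω)·sinh(ωT) ⇒ p·(1 − cosh) = x(T) − x₀·cosh − (ẋ₀/ω)·sinh
numerator   = -0.0236 − (-0.0864)·1.337488 − (0.3301/2.9742)·0.888186 = -0.006619
denominator = 1 − 1.337488 = -0.337488
p = -0.006619 / -0.337488 = 0.0196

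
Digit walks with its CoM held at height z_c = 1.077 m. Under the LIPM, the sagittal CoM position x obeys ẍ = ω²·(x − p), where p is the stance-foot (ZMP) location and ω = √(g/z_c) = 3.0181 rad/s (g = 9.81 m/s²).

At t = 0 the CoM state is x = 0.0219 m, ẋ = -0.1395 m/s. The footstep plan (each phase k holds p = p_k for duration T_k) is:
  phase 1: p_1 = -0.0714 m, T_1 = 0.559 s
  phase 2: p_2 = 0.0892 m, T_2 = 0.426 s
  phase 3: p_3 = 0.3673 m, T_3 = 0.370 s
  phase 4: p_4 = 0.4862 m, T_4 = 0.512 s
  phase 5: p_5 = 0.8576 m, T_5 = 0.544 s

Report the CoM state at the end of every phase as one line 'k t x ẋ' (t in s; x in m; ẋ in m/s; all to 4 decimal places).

phase 1: p=-0.0714, T=0.559, ωT=1.687118, cosh=2.794468, sinh=2.609416; start (x,ẋ)=(0.021900, -0.139500) → end (x,ẋ)=(0.068714, 0.344954)
phase 2: p=0.0892, T=0.426, ωT=1.285711, cosh=1.946846, sinh=1.670392; start (x,ẋ)=(0.068714, 0.344954) → end (x,ẋ)=(0.240234, 0.568292)
phase 3: p=0.3673, T=0.370, ωT=1.116697, cosh=1.691053, sinh=1.363694; start (x,ẋ)=(0.240234, 0.568292) → end (x,ẋ)=(0.409201, 0.438038)
phase 4: p=0.4862, T=0.512, ωT=1.545267, cosh=2.451240, sinh=2.237985; start (x,ẋ)=(0.409201, 0.438038) → end (x,ẋ)=(0.622270, 0.553645)
phase 5: p=0.8576, T=0.544, ωT=1.641846, cosh=2.679160, sinh=2.485537; start (x,ẋ)=(0.622270, 0.553645) → end (x,ẋ)=(0.683064, -0.282048)

1 0.5590 0.0687 0.3450
2 0.9850 0.2402 0.5683
3 1.3550 0.4092 0.4380
4 1.8670 0.6223 0.5536
5 2.4110 0.6831 -0.2820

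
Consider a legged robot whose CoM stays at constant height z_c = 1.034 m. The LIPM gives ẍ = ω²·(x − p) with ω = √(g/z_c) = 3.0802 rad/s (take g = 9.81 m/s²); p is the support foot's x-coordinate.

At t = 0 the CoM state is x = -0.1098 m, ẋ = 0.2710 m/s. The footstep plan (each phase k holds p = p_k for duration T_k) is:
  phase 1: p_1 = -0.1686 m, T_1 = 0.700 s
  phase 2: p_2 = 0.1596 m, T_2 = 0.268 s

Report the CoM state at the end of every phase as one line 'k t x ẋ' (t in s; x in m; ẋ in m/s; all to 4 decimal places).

1 0.7000 0.4636 1.9578
2 0.9680 1.1596 3.5276

phase 1: p=-0.1686, T=0.700, ωT=2.156140, cosh=4.376751, sinh=4.260980; start (x,ẋ)=(-0.109800, 0.271000) → end (x,ẋ)=(0.463640, 1.957830)
phase 2: p=0.1596, T=0.268, ωT=0.825494, cosh=1.360513, sinh=0.922494; start (x,ẋ)=(0.463640, 1.957830) → end (x,ẋ)=(1.159604, 3.527572)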